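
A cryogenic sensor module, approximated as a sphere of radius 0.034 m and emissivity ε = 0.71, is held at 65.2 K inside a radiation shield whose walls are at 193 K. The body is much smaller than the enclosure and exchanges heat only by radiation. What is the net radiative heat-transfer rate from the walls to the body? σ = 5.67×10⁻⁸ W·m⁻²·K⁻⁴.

For a small grey body in a large enclosure: P_net = εσA(T_body⁴ − T_wall⁴).
A = 4πr² = 0.01453 m²; T_body⁴ − T_wall⁴ = 1.807×10⁷ − 1.387×10⁹ = -1.369×10⁹ K⁴.
|P_net| = 0.71·5.67×10⁻⁸·0.01453·1.369×10⁹.

P_net ≈ 0.801 W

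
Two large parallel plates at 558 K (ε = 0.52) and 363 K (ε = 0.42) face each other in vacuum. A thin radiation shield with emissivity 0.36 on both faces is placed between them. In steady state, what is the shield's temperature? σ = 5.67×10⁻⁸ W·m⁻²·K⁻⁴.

In steady state the net flux on the hot side equals that on the cold side.
σ(T₁⁴−T_s⁴)/D₁ = σ(T_s⁴−T₂⁴)/D₂, with D₁ = 1/ε₁+1/ε_s−1 = 3.701, D₂ = 1/ε_s+1/ε₂−1 = 4.159.
Solve for T_s⁴: T_s⁴ = (D₂·T₁⁴ + D₁·T₂⁴)/(D₁+D₂) = 5.947×10¹⁰ K⁴.

T_s ≈ 494 K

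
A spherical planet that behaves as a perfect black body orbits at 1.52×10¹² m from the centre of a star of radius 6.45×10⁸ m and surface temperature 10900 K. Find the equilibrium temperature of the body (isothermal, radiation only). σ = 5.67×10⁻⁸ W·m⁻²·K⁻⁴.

The star's surface emits σT_*⁴; at distance d the flux is S = σT_*⁴(R_*/d)².
S = 5.67×10⁻⁸·(10900)⁴·(6.45×10⁸/1.52×10¹²)² = 144.1 W/m².
For an isothermal sphere T⁴ = (1−a)S/(4σ) = 6.354×10⁸ K⁴.

T ≈ 159 K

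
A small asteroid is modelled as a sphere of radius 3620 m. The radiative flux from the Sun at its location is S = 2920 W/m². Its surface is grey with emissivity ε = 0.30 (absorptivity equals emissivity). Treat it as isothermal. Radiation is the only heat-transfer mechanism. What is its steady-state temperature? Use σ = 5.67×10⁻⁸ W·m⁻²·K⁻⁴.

T ≈ 337 K

At equilibrium, absorbed power = emitted power.
Absorbing cross-section = πr² = 4.117×10⁷ m²; emitting surface = 4πr² = 1.647×10⁸ m² (ratio 4).
εS·A_cross = εσ·A_surf·T⁴  ⇒  T⁴ = S/(4σ)   (ε cancels).
T⁴ = 2920/(4·5.67×10⁻⁸) = 1.287×10¹⁰ K⁴.
T = (1.287×10¹⁰)^(1/4).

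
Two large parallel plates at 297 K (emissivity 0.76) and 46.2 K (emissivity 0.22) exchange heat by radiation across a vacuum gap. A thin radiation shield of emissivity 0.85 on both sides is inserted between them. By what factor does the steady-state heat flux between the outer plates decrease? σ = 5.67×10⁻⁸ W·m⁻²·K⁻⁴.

factor ≈ 1.28

Without shield: q₀ = σΔ(T⁴)/(1/ε₁+1/ε₂−1) with denominator 4.861.
With shield the two gaps are in series; the resistances add: (1/ε₁+1/ε_s−1)+(1/ε_s+1/ε₂−1) = 1.492+4.722 = 6.214.
Heat-flux ratio q₀/q = 6.214/4.861.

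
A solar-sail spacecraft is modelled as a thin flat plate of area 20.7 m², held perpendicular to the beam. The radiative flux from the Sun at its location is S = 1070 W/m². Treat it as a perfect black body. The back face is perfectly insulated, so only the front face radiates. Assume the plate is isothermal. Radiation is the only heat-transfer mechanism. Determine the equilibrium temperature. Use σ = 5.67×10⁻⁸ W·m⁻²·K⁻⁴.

T ≈ 371 K

At equilibrium, absorbed power = emitted power.
Absorbing cross-section = A = 20.70 m²; emitting surface = A = 20.70 m² (ratio 1).
S·A_cross = εσ·A_surf·T⁴  ⇒  T⁴ = S/(1σ).
T⁴ = 1.00·1070/(1·5.67×10⁻⁸) = 1.887×10¹⁰ K⁴.
T = (1.887×10¹⁰)^(1/4).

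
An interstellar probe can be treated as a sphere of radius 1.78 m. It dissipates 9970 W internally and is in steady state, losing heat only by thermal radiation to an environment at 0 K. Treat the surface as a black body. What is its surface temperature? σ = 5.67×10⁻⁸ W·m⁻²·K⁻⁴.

Steady state: internal power = radiated power, P = εσA T⁴.
Radiating area A = 4πr² = 39.82 m².
T⁴ = P/(εσA) = 9970/(1.0·5.67×10⁻⁸·39.82) = 4.416×10⁹ K⁴.
T = (4.416×10⁹)^(1/4).

T ≈ 258 K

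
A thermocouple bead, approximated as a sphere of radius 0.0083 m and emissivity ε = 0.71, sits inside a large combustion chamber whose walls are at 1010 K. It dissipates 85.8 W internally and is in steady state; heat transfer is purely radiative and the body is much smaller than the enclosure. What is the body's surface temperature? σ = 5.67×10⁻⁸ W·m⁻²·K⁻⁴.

T ≈ 1370 K

For a small grey body in a large enclosure, net radiated power = εσA(T⁴ − T_w⁴).
Steady state: P = εσA(T⁴ − T_w⁴) with A = 4πr² = 8.657×10⁻⁴ m².
T⁴ = P/(εσA) + T_w⁴ = 85.8/(0.71·5.67×10⁻⁸·8.657×10⁻⁴) + (1010)⁴
    = 2.462×10¹² + 1.041×10¹² = 3.503×10¹² K⁴.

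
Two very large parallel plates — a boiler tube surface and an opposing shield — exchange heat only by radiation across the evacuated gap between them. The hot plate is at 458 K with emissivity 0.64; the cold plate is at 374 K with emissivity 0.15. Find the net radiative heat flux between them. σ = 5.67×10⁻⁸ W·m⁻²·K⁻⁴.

q ≈ 192 W/m²

For two infinite grey parallel plates, q = σ(T₁⁴ − T₂⁴)/(1/ε₁ + 1/ε₂ − 1).
T₁⁴ − T₂⁴ = 4.400×10¹⁰ − 1.957×10¹⁰ = 2.444×10¹⁰ K⁴.
1/ε₁ + 1/ε₂ − 1 = 1.562 + 6.667 − 1 = 7.229.
q = 5.67×10⁻⁸ × 2.444×10¹⁰ / 7.229.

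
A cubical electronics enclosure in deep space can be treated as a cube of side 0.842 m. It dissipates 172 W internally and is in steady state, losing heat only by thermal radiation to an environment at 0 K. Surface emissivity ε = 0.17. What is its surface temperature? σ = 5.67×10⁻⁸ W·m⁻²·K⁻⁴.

T ≈ 254 K

Steady state: internal power = radiated power, P = εσA T⁴.
Radiating area A = 6L² = 4.254 m².
T⁴ = P/(εσA) = 172/(0.17·5.67×10⁻⁸·4.254) = 4.195×10⁹ K⁴.
T = (4.195×10⁹)^(1/4).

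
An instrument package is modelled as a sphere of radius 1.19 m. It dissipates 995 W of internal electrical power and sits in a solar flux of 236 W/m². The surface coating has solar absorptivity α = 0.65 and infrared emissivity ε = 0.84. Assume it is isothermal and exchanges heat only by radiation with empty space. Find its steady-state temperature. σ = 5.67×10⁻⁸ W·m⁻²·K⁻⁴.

T ≈ 211 K

At steady state, absorbed solar power + internal power = radiated power.
Absorbed: α·S·A_cross = 0.65·236·4.449 = 682.4 W (cross-section πr²).
Total input = 682.4 + 995 = 1677 W.
Radiated: εσ·A_surf·T⁴ with A_surf = 4πr² = 17.80 m².
T⁴ = 1677/(0.84·5.67×10⁻⁸·17.80) = 1.979×10⁹ K⁴.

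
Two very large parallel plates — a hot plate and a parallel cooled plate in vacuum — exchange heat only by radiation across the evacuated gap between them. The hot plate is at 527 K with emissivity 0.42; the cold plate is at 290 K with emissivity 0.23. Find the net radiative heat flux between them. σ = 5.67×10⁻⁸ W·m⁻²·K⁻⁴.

q ≈ 693 W/m²

For two infinite grey parallel plates, q = σ(T₁⁴ − T₂⁴)/(1/ε₁ + 1/ε₂ − 1).
T₁⁴ − T₂⁴ = 7.713×10¹⁰ − 7.073×10⁹ = 7.006×10¹⁰ K⁴.
1/ε₁ + 1/ε₂ − 1 = 2.381 + 4.348 − 1 = 5.729.
q = 5.67×10⁻⁸ × 7.006×10¹⁰ / 5.729.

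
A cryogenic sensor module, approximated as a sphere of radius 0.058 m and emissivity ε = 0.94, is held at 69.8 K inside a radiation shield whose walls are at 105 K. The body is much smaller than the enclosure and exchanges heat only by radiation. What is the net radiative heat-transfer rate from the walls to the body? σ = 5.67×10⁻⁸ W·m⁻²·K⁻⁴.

P_net ≈ 0.220 W

For a small grey body in a large enclosure: P_net = εσA(T_body⁴ − T_wall⁴).
A = 4πr² = 0.04227 m²; T_body⁴ − T_wall⁴ = 2.374×10⁷ − 1.216×10⁸ = -9.781×10⁷ K⁴.
|P_net| = 0.94·5.67×10⁻⁸·0.04227·9.781×10⁷.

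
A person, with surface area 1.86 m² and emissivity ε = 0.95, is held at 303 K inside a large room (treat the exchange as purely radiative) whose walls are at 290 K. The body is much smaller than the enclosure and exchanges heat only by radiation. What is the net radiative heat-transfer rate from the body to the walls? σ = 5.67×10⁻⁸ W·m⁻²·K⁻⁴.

P_net ≈ 136 W

For a small grey body in a large enclosure: P_net = εσA(T_body⁴ − T_wall⁴).
A = 1.86 m²; T_body⁴ − T_wall⁴ = 8.429×10⁹ − 7.073×10⁹ = 1.356×10⁹ K⁴.
|P_net| = 0.95·5.67×10⁻⁸·1.860·1.356×10⁹.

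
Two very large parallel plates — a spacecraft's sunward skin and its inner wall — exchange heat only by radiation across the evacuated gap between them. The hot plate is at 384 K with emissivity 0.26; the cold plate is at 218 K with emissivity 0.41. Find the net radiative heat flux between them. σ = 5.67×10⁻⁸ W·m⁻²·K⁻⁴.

For two infinite grey parallel plates, q = σ(T₁⁴ − T₂⁴)/(1/ε₁ + 1/ε₂ − 1).
T₁⁴ − T₂⁴ = 2.174×10¹⁰ − 2.259×10⁹ = 1.948×10¹⁰ K⁴.
1/ε₁ + 1/ε₂ − 1 = 3.846 + 2.439 − 1 = 5.285.
q = 5.67×10⁻⁸ × 1.948×10¹⁰ / 5.285.

q ≈ 209 W/m²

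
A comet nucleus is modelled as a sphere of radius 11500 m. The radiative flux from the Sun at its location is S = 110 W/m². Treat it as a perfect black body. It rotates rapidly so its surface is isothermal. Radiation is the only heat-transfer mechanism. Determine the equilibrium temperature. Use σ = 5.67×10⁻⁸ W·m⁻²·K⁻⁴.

At equilibrium, absorbed power = emitted power.
Absorbing cross-section = πr² = 4.155×10⁸ m²; emitting surface = 4πr² = 1.662×10⁹ m² (ratio 4).
S·A_cross = εσ·A_surf·T⁴  ⇒  T⁴ = S/(4σ).
T⁴ = 1.00·110/(4·5.67×10⁻⁸) = 4.850×10⁸ K⁴.
T = (4.850×10⁸)^(1/4).

T ≈ 148 K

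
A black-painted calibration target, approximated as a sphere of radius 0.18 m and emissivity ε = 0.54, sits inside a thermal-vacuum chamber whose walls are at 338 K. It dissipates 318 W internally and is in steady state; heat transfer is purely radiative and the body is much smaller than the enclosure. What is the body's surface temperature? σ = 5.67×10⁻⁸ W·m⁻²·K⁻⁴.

For a small grey body in a large enclosure, net radiated power = εσA(T⁴ − T_w⁴).
Steady state: P = εσA(T⁴ − T_w⁴) with A = 4πr² = 0.4072 m².
T⁴ = P/(εσA) + T_w⁴ = 318/(0.54·5.67×10⁻⁸·0.4072) + (338)⁴
    = 2.551×10¹⁰ + 1.305×10¹⁰ = 3.856×10¹⁰ K⁴.

T ≈ 443 K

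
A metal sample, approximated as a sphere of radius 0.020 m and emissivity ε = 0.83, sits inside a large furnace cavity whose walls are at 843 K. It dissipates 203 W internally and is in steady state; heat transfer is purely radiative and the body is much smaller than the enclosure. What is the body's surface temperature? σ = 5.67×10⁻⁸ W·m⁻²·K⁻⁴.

T ≈ 1080 K

For a small grey body in a large enclosure, net radiated power = εσA(T⁴ − T_w⁴).
Steady state: P = εσA(T⁴ − T_w⁴) with A = 4πr² = 0.005027 m².
T⁴ = P/(εσA) + T_w⁴ = 203/(0.83·5.67×10⁻⁸·0.005027) + (843)⁴
    = 8.582×10¹¹ + 5.050×10¹¹ = 1.363×10¹² K⁴.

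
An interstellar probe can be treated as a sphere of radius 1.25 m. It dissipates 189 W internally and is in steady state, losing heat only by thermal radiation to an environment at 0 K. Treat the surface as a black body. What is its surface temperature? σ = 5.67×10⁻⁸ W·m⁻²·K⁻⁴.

Steady state: internal power = radiated power, P = εσA T⁴.
Radiating area A = 4πr² = 19.63 m².
T⁴ = P/(εσA) = 189/(1.0·5.67×10⁻⁸·19.63) = 1.698×10⁸ K⁴.
T = (1.698×10⁸)^(1/4).

T ≈ 114 K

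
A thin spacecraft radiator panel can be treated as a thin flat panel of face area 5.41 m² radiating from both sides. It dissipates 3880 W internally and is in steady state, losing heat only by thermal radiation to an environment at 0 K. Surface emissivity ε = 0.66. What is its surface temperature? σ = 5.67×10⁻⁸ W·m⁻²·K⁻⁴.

Steady state: internal power = radiated power, P = εσA T⁴.
Radiating area A = 2·5.41 = 10.82 m².
T⁴ = P/(εσA) = 3880/(0.66·5.67×10⁻⁸·10.82) = 9.582×10⁹ K⁴.
T = (9.582×10⁹)^(1/4).

T ≈ 313 K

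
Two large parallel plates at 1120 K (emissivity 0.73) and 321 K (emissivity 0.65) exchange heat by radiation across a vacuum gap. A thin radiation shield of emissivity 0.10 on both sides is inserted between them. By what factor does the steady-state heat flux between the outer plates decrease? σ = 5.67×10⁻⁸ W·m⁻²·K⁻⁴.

Without shield: q₀ = σΔ(T⁴)/(1/ε₁+1/ε₂−1) with denominator 1.908.
With shield the two gaps are in series; the resistances add: (1/ε₁+1/ε_s−1)+(1/ε_s+1/ε₂−1) = 10.37+10.54 = 20.91.
Heat-flux ratio q₀/q = 20.91/1.908.

factor ≈ 11.0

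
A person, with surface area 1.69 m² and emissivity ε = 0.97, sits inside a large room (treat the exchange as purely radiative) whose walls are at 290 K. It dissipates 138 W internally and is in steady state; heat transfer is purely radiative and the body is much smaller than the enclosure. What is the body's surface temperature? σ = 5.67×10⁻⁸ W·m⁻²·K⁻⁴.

For a small grey body in a large enclosure, net radiated power = εσA(T⁴ − T_w⁴).
Steady state: P = εσA(T⁴ − T_w⁴) with A = 1.69 m².
T⁴ = P/(εσA) + T_w⁴ = 138/(0.97·5.67×10⁻⁸·1.690) + (290)⁴
    = 1.485×10⁹ + 7.073×10⁹ = 8.558×10⁹ K⁴.

T ≈ 304 K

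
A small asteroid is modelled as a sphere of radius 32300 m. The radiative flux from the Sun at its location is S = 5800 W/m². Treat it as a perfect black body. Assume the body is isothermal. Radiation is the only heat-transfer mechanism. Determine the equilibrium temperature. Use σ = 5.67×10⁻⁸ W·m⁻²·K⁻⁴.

T ≈ 400 K

At equilibrium, absorbed power = emitted power.
Absorbing cross-section = πr² = 3.278×10⁹ m²; emitting surface = 4πr² = 1.311×10¹⁰ m² (ratio 4).
S·A_cross = εσ·A_surf·T⁴  ⇒  T⁴ = S/(4σ).
T⁴ = 1.00·5800/(4·5.67×10⁻⁸) = 2.557×10¹⁰ K⁴.
T = (2.557×10¹⁰)^(1/4).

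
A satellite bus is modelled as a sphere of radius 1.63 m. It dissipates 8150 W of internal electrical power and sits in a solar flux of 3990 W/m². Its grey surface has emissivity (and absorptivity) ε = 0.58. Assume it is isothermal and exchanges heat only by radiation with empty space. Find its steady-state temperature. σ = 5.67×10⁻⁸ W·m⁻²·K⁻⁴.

T ≈ 398 K

At steady state, absorbed solar power + internal power = radiated power.
Absorbed: α·S·A_cross = 0.58·3990·8.347 = 19320 W (cross-section πr²).
Total input = 19320 + 8150 = 27470 W.
Radiated: εσ·A_surf·T⁴ with A_surf = 4πr² = 33.39 m².
T⁴ = 27470/(0.58·5.67×10⁻⁸·33.39) = 2.502×10¹⁰ K⁴.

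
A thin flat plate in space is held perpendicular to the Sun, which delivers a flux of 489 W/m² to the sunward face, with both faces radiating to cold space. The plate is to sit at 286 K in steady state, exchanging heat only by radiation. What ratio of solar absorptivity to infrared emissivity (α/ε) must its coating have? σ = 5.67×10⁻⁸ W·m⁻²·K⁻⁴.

Balance: αS·A = εσ·2A·T⁴ ⇒ α/ε = 2σT⁴/S.
α/ε = 2·5.67×10⁻⁸·(286)⁴/489 = 2·5.67×10⁻⁸·6.691×10⁹/489.

α/ε ≈ 1.55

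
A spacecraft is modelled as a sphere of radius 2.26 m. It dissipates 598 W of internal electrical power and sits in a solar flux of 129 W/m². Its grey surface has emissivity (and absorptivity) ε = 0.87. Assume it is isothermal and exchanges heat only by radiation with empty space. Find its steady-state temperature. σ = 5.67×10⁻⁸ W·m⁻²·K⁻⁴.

T ≈ 166 K

At steady state, absorbed solar power + internal power = radiated power.
Absorbed: α·S·A_cross = 0.87·129·16.05 = 1801 W (cross-section πr²).
Total input = 1801 + 598 = 2399 W.
Radiated: εσ·A_surf·T⁴ with A_surf = 4πr² = 64.18 m².
T⁴ = 2399/(0.87·5.67×10⁻⁸·64.18) = 7.577×10⁸ K⁴.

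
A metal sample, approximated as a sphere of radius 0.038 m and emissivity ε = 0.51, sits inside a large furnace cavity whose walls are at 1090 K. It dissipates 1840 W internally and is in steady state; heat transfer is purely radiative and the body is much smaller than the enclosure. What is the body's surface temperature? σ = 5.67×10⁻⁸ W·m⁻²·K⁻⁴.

T ≈ 1490 K

For a small grey body in a large enclosure, net radiated power = εσA(T⁴ − T_w⁴).
Steady state: P = εσA(T⁴ − T_w⁴) with A = 4πr² = 0.01815 m².
T⁴ = P/(εσA) + T_w⁴ = 1840/(0.51·5.67×10⁻⁸·0.01815) + (1090)⁴
    = 3.507×10¹² + 1.412×10¹² = 4.918×10¹² K⁴.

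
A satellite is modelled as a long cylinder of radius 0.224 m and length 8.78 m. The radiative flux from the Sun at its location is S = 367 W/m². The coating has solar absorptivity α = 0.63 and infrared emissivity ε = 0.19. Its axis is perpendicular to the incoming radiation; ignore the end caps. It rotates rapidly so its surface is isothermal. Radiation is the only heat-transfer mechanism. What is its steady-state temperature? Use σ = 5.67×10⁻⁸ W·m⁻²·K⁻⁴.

At equilibrium, absorbed power = emitted power.
Absorbing cross-section = 2rL = 3.933 m²; emitting surface = 2πrL = 12.36 m² (ratio π).
αS·A_cross = εσ·A_surf·T⁴  ⇒  T⁴ = αS/(ε·πσ).
T⁴ = 0.630·367/(0.19·π·5.67×10⁻⁸) = 6.832×10⁹ K⁴.
T = (6.832×10⁹)^(1/4).

T ≈ 287 K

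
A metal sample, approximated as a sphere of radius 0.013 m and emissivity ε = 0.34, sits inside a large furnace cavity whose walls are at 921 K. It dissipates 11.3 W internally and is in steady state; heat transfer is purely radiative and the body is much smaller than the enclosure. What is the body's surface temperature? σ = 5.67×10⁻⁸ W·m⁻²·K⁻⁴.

T ≈ 999 K

For a small grey body in a large enclosure, net radiated power = εσA(T⁴ − T_w⁴).
Steady state: P = εσA(T⁴ − T_w⁴) with A = 4πr² = 0.002124 m².
T⁴ = P/(εσA) + T_w⁴ = 11.3/(0.34·5.67×10⁻⁸·0.002124) + (921)⁴
    = 2.760×10¹¹ + 7.195×10¹¹ = 9.955×10¹¹ K⁴.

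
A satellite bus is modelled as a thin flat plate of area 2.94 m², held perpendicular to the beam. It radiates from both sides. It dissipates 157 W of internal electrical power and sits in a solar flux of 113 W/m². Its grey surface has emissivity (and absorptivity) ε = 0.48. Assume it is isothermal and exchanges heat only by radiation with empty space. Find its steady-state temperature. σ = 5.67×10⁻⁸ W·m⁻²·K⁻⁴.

At steady state, absorbed solar power + internal power = radiated power.
Absorbed: α·S·A_cross = 0.48·113·2.940 = 159.5 W (cross-section A).
Total input = 159.5 + 157 = 316.5 W.
Radiated: εσ·A_surf·T⁴ with A_surf = 2A = 5.880 m².
T⁴ = 316.5/(0.48·5.67×10⁻⁸·5.880) = 1.978×10⁹ K⁴.

T ≈ 211 K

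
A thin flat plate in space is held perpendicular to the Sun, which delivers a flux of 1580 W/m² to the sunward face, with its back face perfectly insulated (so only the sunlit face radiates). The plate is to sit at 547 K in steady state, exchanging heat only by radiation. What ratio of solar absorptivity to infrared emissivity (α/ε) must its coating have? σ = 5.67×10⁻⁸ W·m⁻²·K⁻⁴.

Balance: αS·A = εσ·1A·T⁴ ⇒ α/ε = σT⁴/S.
α/ε = 5.67×10⁻⁸·(547)⁴/1580 = 5.67×10⁻⁸·8.953×10¹⁰/1580.

α/ε ≈ 3.21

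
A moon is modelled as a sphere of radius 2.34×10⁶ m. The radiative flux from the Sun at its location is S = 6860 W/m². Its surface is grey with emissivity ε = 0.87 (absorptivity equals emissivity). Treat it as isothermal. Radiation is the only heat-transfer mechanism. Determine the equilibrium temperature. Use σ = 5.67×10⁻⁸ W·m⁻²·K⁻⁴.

T ≈ 417 K

At equilibrium, absorbed power = emitted power.
Absorbing cross-section = πr² = 1.720×10¹³ m²; emitting surface = 4πr² = 6.881×10¹³ m² (ratio 4).
εS·A_cross = εσ·A_surf·T⁴  ⇒  T⁴ = S/(4σ)   (ε cancels).
T⁴ = 6860/(4·5.67×10⁻⁸) = 3.025×10¹⁰ K⁴.
T = (3.025×10¹⁰)^(1/4).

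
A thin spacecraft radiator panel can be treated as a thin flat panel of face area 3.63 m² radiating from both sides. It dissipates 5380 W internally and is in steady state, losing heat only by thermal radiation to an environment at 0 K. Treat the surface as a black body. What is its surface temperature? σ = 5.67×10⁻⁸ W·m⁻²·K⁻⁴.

T ≈ 338 K

Steady state: internal power = radiated power, P = εσA T⁴.
Radiating area A = 2·3.63 = 7.260 m².
T⁴ = P/(εσA) = 5380/(1.0·5.67×10⁻⁸·7.260) = 1.307×10¹⁰ K⁴.
T = (1.307×10¹⁰)^(1/4).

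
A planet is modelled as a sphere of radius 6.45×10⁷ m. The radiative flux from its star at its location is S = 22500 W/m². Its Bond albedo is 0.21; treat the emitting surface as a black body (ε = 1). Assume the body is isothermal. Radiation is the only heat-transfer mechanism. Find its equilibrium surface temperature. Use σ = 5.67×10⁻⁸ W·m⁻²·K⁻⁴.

T ≈ 529 K

At equilibrium, absorbed power = emitted power.
Absorbing cross-section = πr² = 1.307×10¹⁶ m²; emitting surface = 4πr² = 5.228×10¹⁶ m² (ratio 4).
(1−a)S·A_cross = εσ·A_surf·T⁴  ⇒  T⁴ = (1−a)S/(4σ).
T⁴ = 0.790·22500/(4·5.67×10⁻⁸) = 7.837×10¹⁰ K⁴.
T = (7.837×10¹⁰)^(1/4).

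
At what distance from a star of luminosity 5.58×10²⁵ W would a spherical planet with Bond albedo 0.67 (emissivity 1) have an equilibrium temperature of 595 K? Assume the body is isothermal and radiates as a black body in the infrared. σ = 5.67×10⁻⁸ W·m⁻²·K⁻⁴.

d ≈ 7.18×10⁹ m

For an isothermal black-emitting sphere, (1−a)S·πr² = σ·4πr²·T⁴ ⇒ S = 4σT⁴/(1−a).
S = 4·5.67×10⁻⁸·(595)⁴/0.330 = 86140 W/m².
Flux falls as S = L/(4πd²), so d = √(L/(4πS)) = √(5.58×10²⁵/(4π·86140)).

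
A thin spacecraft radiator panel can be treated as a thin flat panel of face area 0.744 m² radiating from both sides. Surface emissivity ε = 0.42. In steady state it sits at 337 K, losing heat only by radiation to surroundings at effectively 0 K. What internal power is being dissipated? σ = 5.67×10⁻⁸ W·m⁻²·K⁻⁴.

Steady state: P = εσA T⁴.
A = 2·0.744 = 1.488 m²; T⁴ = (337)⁴ = 1.290×10¹⁰ K⁴.
P = 0.42 × 5.67×10⁻⁸ × 1.488 × 1.290×10¹⁰.

P ≈ 457 W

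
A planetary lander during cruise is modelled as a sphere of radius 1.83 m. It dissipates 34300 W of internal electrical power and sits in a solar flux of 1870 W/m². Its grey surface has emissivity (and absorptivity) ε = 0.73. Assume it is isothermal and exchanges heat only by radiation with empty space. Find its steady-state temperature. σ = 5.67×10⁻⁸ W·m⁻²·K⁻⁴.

T ≈ 409 K

At steady state, absorbed solar power + internal power = radiated power.
Absorbed: α·S·A_cross = 0.73·1870·10.52 = 14360 W (cross-section πr²).
Total input = 14360 + 34300 = 48660 W.
Radiated: εσ·A_surf·T⁴ with A_surf = 4πr² = 42.08 m².
T⁴ = 48660/(0.73·5.67×10⁻⁸·42.08) = 2.794×10¹⁰ K⁴.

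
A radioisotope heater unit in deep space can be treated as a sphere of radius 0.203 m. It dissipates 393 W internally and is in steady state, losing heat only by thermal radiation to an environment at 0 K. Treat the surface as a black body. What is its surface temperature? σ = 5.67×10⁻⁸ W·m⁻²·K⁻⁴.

Steady state: internal power = radiated power, P = εσA T⁴.
Radiating area A = 4πr² = 0.5178 m².
T⁴ = P/(εσA) = 393/(1.0·5.67×10⁻⁸·0.5178) = 1.338×10¹⁰ K⁴.
T = (1.338×10¹⁰)^(1/4).

T ≈ 340 K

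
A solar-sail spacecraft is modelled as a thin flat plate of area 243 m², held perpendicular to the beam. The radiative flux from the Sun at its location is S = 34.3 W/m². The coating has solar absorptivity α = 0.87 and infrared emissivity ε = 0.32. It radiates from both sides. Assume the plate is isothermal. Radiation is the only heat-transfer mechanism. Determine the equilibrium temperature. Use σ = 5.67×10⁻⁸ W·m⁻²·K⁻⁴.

T ≈ 169 K

At equilibrium, absorbed power = emitted power.
Absorbing cross-section = A = 243.0 m²; emitting surface = 2A = 486.0 m² (ratio 2).
αS·A_cross = εσ·A_surf·T⁴  ⇒  T⁴ = αS/(ε·2σ).
T⁴ = 0.870·34.3/(0.32·2·5.67×10⁻⁸) = 8.223×10⁸ K⁴.
T = (8.223×10⁸)^(1/4).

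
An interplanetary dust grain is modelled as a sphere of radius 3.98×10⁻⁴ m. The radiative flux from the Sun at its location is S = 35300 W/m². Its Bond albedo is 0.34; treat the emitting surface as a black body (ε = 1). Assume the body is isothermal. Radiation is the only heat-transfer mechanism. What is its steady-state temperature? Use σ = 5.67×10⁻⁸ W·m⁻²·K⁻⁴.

At equilibrium, absorbed power = emitted power.
Absorbing cross-section = πr² = 4.976×10⁻⁷ m²; emitting surface = 4πr² = 1.991×10⁻⁶ m² (ratio 4).
(1−a)S·A_cross = εσ·A_surf·T⁴  ⇒  T⁴ = (1−a)S/(4σ).
T⁴ = 0.660·35300/(4·5.67×10⁻⁸) = 1.027×10¹¹ K⁴.
T = (1.027×10¹¹)^(1/4).

T ≈ 566 K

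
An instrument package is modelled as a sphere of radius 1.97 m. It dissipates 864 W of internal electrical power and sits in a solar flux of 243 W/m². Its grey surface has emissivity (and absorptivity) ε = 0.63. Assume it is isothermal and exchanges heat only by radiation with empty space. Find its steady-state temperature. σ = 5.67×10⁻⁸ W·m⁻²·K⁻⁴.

T ≈ 199 K

At steady state, absorbed solar power + internal power = radiated power.
Absorbed: α·S·A_cross = 0.63·243·12.19 = 1867 W (cross-section πr²).
Total input = 1867 + 864 = 2731 W.
Radiated: εσ·A_surf·T⁴ with A_surf = 4πr² = 48.77 m².
T⁴ = 2731/(0.63·5.67×10⁻⁸·48.77) = 1.567×10⁹ K⁴.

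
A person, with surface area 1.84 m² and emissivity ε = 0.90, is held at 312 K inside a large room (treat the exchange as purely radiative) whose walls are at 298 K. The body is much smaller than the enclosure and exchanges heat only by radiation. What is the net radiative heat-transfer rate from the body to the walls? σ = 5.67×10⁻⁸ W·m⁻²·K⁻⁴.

P_net ≈ 149 W

For a small grey body in a large enclosure: P_net = εσA(T_body⁴ − T_wall⁴).
A = 1.84 m²; T_body⁴ − T_wall⁴ = 9.476×10⁹ − 7.886×10⁹ = 1.590×10⁹ K⁴.
|P_net| = 0.90·5.67×10⁻⁸·1.840·1.590×10⁹.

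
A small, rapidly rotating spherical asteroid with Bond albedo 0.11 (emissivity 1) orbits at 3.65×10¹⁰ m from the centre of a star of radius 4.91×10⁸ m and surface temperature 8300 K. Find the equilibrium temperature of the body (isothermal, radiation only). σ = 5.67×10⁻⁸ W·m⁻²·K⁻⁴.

T ≈ 661 K

The star's surface emits σT_*⁴; at distance d the flux is S = σT_*⁴(R_*/d)².
S = 5.67×10⁻⁸·(8300)⁴·(4.91×10⁸/3.65×10¹⁰)² = 48690 W/m².
For an isothermal sphere T⁴ = (1−a)S/(4σ) = 1.911×10¹¹ K⁴.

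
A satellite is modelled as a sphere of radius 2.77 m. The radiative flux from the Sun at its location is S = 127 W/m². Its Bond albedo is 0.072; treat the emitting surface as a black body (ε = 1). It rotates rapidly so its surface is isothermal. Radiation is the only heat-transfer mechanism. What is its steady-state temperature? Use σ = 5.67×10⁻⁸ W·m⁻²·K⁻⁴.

At equilibrium, absorbed power = emitted power.
Absorbing cross-section = πr² = 24.11 m²; emitting surface = 4πr² = 96.42 m² (ratio 4).
(1−a)S·A_cross = εσ·A_surf·T⁴  ⇒  T⁴ = (1−a)S/(4σ).
T⁴ = 0.928·127/(4·5.67×10⁻⁸) = 5.196×10⁸ K⁴.
T = (5.196×10⁸)^(1/4).

T ≈ 151 K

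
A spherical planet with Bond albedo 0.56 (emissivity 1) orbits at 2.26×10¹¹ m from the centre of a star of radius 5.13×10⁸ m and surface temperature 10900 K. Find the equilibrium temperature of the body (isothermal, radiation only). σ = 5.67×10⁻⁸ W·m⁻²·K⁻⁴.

The star's surface emits σT_*⁴; at distance d the flux is S = σT_*⁴(R_*/d)².
S = 5.67×10⁻⁸·(10900)⁴·(5.13×10⁸/2.26×10¹¹)² = 4124 W/m².
For an isothermal sphere T⁴ = (1−a)S/(4σ) = 8.000×10⁹ K⁴.

T ≈ 299 K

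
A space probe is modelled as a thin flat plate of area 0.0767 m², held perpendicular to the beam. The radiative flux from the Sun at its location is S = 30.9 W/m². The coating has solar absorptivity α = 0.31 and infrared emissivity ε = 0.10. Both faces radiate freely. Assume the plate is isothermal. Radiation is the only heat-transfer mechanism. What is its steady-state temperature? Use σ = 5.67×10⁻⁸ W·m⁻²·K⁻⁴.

At equilibrium, absorbed power = emitted power.
Absorbing cross-section = A = 0.07670 m²; emitting surface = 2A = 0.1534 m² (ratio 2).
αS·A_cross = εσ·A_surf·T⁴  ⇒  T⁴ = αS/(ε·2σ).
T⁴ = 0.310·30.9/(0.10·2·5.67×10⁻⁸) = 8.447×10⁸ K⁴.
T = (8.447×10⁸)^(1/4).

T ≈ 170 K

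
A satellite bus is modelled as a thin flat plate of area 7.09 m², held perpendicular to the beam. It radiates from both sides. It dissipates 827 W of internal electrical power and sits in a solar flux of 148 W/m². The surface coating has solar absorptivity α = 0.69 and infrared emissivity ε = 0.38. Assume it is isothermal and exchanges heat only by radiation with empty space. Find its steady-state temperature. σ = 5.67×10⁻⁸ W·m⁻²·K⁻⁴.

T ≈ 267 K

At steady state, absorbed solar power + internal power = radiated power.
Absorbed: α·S·A_cross = 0.69·148·7.090 = 724.0 W (cross-section A).
Total input = 724.0 + 827 = 1551 W.
Radiated: εσ·A_surf·T⁴ with A_surf = 2A = 14.18 m².
T⁴ = 1551/(0.38·5.67×10⁻⁸·14.18) = 5.077×10⁹ K⁴.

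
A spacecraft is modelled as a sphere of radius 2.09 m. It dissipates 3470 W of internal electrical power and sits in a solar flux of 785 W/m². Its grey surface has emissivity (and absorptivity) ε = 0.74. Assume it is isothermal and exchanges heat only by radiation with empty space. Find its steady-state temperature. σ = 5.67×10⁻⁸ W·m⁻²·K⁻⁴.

At steady state, absorbed solar power + internal power = radiated power.
Absorbed: α·S·A_cross = 0.74·785·13.72 = 7972 W (cross-section πr²).
Total input = 7972 + 3470 = 11440 W.
Radiated: εσ·A_surf·T⁴ with A_surf = 4πr² = 54.89 m².
T⁴ = 11440/(0.74·5.67×10⁻⁸·54.89) = 4.968×10⁹ K⁴.

T ≈ 265 K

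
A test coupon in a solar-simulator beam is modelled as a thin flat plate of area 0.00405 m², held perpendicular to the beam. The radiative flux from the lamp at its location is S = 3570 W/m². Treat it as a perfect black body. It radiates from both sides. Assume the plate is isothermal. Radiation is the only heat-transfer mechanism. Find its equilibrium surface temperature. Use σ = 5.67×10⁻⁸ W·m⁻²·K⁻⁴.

At equilibrium, absorbed power = emitted power.
Absorbing cross-section = A = 0.004050 m²; emitting surface = 2A = 0.008100 m² (ratio 2).
S·A_cross = εσ·A_surf·T⁴  ⇒  T⁴ = S/(2σ).
T⁴ = 1.00·3570/(2·5.67×10⁻⁸) = 3.148×10¹⁰ K⁴.
T = (3.148×10¹⁰)^(1/4).

T ≈ 421 K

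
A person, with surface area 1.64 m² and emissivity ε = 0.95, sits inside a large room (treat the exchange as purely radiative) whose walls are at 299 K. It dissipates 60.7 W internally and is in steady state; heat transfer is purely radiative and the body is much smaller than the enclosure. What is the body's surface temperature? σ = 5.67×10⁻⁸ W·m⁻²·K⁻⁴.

For a small grey body in a large enclosure, net radiated power = εσA(T⁴ − T_w⁴).
Steady state: P = εσA(T⁴ − T_w⁴) with A = 1.64 m².
T⁴ = P/(εσA) + T_w⁴ = 60.7/(0.95·5.67×10⁻⁸·1.640) + (299)⁴
    = 6.871×10⁸ + 7.993×10⁹ = 8.680×10⁹ K⁴.

T ≈ 305 K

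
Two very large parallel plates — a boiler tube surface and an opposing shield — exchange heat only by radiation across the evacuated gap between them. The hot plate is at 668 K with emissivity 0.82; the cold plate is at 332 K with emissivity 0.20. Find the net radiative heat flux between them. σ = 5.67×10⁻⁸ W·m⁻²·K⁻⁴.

q ≈ 2030 W/m²

For two infinite grey parallel plates, q = σ(T₁⁴ − T₂⁴)/(1/ε₁ + 1/ε₂ − 1).
T₁⁴ − T₂⁴ = 1.991×10¹¹ − 1.215×10¹⁰ = 1.870×10¹¹ K⁴.
1/ε₁ + 1/ε₂ − 1 = 1.220 + 5.000 − 1 = 5.220.
q = 5.67×10⁻⁸ × 1.870×10¹¹ / 5.220.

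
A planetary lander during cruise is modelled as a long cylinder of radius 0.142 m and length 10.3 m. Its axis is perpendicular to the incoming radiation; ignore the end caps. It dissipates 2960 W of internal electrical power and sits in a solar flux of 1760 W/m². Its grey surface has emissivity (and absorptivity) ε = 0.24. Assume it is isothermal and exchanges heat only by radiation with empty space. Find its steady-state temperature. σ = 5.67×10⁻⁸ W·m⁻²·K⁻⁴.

At steady state, absorbed solar power + internal power = radiated power.
Absorbed: α·S·A_cross = 0.24·1760·2.925 = 1236 W (cross-section 2rL).
Total input = 1236 + 2960 = 4196 W.
Radiated: εσ·A_surf·T⁴ with A_surf = 2πrL = 9.190 m².
T⁴ = 4196/(0.24·5.67×10⁻⁸·9.190) = 3.355×10¹⁰ K⁴.

T ≈ 428 K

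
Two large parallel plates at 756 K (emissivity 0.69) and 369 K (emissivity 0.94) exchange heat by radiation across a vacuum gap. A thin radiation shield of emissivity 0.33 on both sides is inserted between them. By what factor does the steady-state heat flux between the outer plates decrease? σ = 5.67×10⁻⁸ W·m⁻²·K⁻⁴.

factor ≈ 4.34

Without shield: q₀ = σΔ(T⁴)/(1/ε₁+1/ε₂−1) with denominator 1.513.
With shield the two gaps are in series; the resistances add: (1/ε₁+1/ε_s−1)+(1/ε_s+1/ε₂−1) = 3.480+3.094 = 6.574.
Heat-flux ratio q₀/q = 6.574/1.513.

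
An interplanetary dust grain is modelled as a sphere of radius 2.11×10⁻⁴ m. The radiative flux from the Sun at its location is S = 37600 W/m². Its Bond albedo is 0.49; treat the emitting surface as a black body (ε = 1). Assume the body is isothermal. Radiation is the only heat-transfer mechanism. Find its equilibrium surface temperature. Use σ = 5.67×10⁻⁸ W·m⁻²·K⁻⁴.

T ≈ 539 K

At equilibrium, absorbed power = emitted power.
Absorbing cross-section = πr² = 1.399×10⁻⁷ m²; emitting surface = 4πr² = 5.595×10⁻⁷ m² (ratio 4).
(1−a)S·A_cross = εσ·A_surf·T⁴  ⇒  T⁴ = (1−a)S/(4σ).
T⁴ = 0.510·37600/(4·5.67×10⁻⁸) = 8.455×10¹⁰ K⁴.
T = (8.455×10¹⁰)^(1/4).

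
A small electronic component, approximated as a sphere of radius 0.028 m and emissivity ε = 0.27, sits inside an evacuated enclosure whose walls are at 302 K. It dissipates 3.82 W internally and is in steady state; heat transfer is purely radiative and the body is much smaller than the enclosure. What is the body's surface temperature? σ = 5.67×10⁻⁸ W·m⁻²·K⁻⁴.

T ≈ 428 K

For a small grey body in a large enclosure, net radiated power = εσA(T⁴ − T_w⁴).
Steady state: P = εσA(T⁴ − T_w⁴) with A = 4πr² = 0.009852 m².
T⁴ = P/(εσA) + T_w⁴ = 3.82/(0.27·5.67×10⁻⁸·0.009852) + (302)⁴
    = 2.533×10¹⁰ + 8.318×10⁹ = 3.365×10¹⁰ K⁴.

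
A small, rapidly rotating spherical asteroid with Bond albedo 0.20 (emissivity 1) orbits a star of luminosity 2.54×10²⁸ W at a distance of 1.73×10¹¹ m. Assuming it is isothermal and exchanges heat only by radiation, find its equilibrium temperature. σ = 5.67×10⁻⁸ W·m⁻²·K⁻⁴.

First find the stellar flux at distance d: S = L/(4πd²) = 2.54×10²⁸/(4π·(1.73×10¹¹)²) = 67540 W/m².
For an isothermal sphere, absorbed (1−a)S·πr² = emitted σ·4πr²·T⁴, so T⁴ = (1−a)S/(4σ).
T⁴ = 0.800·67540/(4·5.67×10⁻⁸) = 2.382×10¹¹ K⁴.

T ≈ 699 K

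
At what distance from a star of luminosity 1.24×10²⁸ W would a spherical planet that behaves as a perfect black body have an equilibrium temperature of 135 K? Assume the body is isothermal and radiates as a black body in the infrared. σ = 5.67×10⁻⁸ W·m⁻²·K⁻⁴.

d ≈ 3.62×10¹² m

For an isothermal black-emitting sphere, (1−a)S·πr² = σ·4πr²·T⁴ ⇒ S = 4σT⁴/(1−a).
S = 4·5.67×10⁻⁸·(135)⁴/1.00 = 75.33 W/m².
Flux falls as S = L/(4πd²), so d = √(L/(4πS)) = √(1.24×10²⁸/(4π·75.33)).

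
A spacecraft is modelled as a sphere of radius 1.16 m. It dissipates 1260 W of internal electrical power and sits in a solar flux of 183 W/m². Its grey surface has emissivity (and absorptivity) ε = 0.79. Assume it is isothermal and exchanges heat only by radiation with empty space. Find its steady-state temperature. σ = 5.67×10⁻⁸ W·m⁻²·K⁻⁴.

At steady state, absorbed solar power + internal power = radiated power.
Absorbed: α·S·A_cross = 0.79·183·4.227 = 611.1 W (cross-section πr²).
Total input = 611.1 + 1260 = 1871 W.
Radiated: εσ·A_surf·T⁴ with A_surf = 4πr² = 16.91 m².
T⁴ = 1871/(0.79·5.67×10⁻⁸·16.91) = 2.470×10⁹ K⁴.

T ≈ 223 K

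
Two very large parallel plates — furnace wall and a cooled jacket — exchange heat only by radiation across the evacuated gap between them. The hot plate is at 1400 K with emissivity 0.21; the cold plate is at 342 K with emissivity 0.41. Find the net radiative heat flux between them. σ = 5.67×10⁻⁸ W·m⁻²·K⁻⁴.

q ≈ 35000 W/m²

For two infinite grey parallel plates, q = σ(T₁⁴ − T₂⁴)/(1/ε₁ + 1/ε₂ − 1).
T₁⁴ − T₂⁴ = 3.842×10¹² − 1.368×10¹⁰ = 3.828×10¹² K⁴.
1/ε₁ + 1/ε₂ − 1 = 4.762 + 2.439 − 1 = 6.201.
q = 5.67×10⁻⁸ × 3.828×10¹² / 6.201.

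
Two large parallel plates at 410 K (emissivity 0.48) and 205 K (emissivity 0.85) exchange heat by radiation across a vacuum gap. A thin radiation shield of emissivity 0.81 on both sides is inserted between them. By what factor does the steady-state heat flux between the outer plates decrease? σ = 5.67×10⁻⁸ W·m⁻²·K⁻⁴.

Without shield: q₀ = σΔ(T⁴)/(1/ε₁+1/ε₂−1) with denominator 2.260.
With shield the two gaps are in series; the resistances add: (1/ε₁+1/ε_s−1)+(1/ε_s+1/ε₂−1) = 2.318+1.411 = 3.729.
Heat-flux ratio q₀/q = 3.729/2.260.

factor ≈ 1.65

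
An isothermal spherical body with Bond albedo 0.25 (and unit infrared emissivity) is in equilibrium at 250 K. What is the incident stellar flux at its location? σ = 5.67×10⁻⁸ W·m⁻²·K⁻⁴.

(1−a)S·πr² = σ·4πr²·T⁴ ⇒ S = 4σT⁴/(1−a).
S = 4·5.67×10⁻⁸·3.906×10⁹/0.750.

S ≈ 1180 W/m²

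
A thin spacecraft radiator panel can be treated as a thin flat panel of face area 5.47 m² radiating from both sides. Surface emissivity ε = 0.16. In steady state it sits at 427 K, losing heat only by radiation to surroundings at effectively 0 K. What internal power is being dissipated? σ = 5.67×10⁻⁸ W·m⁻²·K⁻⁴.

P ≈ 3300 W

Steady state: P = εσA T⁴.
A = 2·5.47 = 10.94 m²; T⁴ = (427)⁴ = 3.324×10¹⁰ K⁴.
P = 0.16 × 5.67×10⁻⁸ × 10.94 × 3.324×10¹⁰.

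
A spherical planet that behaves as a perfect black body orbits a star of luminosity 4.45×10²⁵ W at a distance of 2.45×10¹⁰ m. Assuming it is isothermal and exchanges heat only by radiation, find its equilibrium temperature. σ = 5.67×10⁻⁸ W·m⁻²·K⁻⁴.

First find the stellar flux at distance d: S = L/(4πd²) = 4.45×10²⁵/(4π·(2.45×10¹⁰)²) = 5900 W/m².
For an isothermal sphere, absorbed (1−a)S·πr² = emitted σ·4πr²·T⁴, so T⁴ = (1−a)S/(4σ).
T⁴ = 1.00·5900/(4·5.67×10⁻⁸) = 2.601×10¹⁰ K⁴.

T ≈ 402 K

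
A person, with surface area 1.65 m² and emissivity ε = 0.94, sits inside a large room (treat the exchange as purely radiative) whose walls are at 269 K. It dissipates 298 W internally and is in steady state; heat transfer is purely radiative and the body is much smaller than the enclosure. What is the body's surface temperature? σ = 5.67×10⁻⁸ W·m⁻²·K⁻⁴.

For a small grey body in a large enclosure, net radiated power = εσA(T⁴ − T_w⁴).
Steady state: P = εσA(T⁴ − T_w⁴) with A = 1.65 m².
T⁴ = P/(εσA) + T_w⁴ = 298/(0.94·5.67×10⁻⁸·1.650) + (269)⁴
    = 3.389×10⁹ + 5.236×10⁹ = 8.625×10⁹ K⁴.

T ≈ 305 K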